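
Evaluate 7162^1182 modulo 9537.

By square-and-multiply:
1182 in binary is 10010011110, i.e. 1182 = 1024 + 128 + 16 + 8 + 4 + 2.
7162^1 ≡ 7162 (mod 9537)
7162^2 ≡ 7162^2 = 51294244 ≡ 4258 (mod 9537)
7162^4 ≡ 4258^2 = 18130564 ≡ 727 (mod 9537)
7162^8 ≡ 727^2 = 528529 ≡ 3994 (mod 9537)
7162^16 ≡ 3994^2 = 15952036 ≡ 6172 (mod 9537)
7162^32 ≡ 6172^2 = 38093584 ≡ 2806 (mod 9537)
7162^64 ≡ 2806^2 = 7873636 ≡ 5611 (mod 9537)
7162^128 ≡ 5611^2 = 31483321 ≡ 1684 (mod 9537)
7162^256 ≡ 1684^2 = 2835856 ≡ 3367 (mod 9537)
7162^512 ≡ 3367^2 = 11336689 ≡ 6733 (mod 9537)
7162^1024 ≡ 6733^2 = 45333289 ≡ 3928 (mod 9537)
7162^1182 = 7162^1024 * 7162^128 * 7162^16 * 7162^8 * 7162^4 * 7162^2 ≡ 3928 * 1684 * 6172 * 3994 * 727 * 4258 (mod 9537).
Accumulate the product:
3928 * 1684 = 6614752 ≡ 5611
5611 * 6172 = 34631092 ≡ 2245
2245 * 3994 = 8966530 ≡ 1750
1750 * 727 = 1272250 ≡ 3829
3829 * 4258 = 16303882 ≡ 5149

5149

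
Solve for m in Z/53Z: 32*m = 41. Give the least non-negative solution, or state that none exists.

46

gcd(32, 53) = 1, so a unique solution mod 53 exists.
32⁻¹ ≡ 5 (mod 53).
m ≡ 5*41 ≡ 46 (mod 53).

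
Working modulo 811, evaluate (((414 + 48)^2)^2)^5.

414 + 48 = 462
(462)^2 ≡ 151 (mod 811)
(151)^2 ≡ 93 (mod 811)
(93)^5 ≡ 799 (mod 811)

799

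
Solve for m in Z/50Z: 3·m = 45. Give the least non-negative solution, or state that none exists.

15

gcd(3, 50) = 1, so a unique solution mod 50 exists.
3⁻¹ ≡ 17 (mod 50).
m ≡ 17·45 ≡ 15 (mod 50).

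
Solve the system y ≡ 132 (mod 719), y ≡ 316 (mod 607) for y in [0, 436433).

719⁻¹ mod 607: 719×439 ≡ 1 (mod 607), so 719⁻¹ ≡ 439.
y = 132 + 719×((316 − 132)×439 mod 607) = 132 + 719×45 = 32487.

32487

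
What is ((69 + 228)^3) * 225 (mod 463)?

453

69 + 228 = 297
(297)^3 ≡ 144 (mod 463)
144 * 225 = 32400 ≡ 453 (mod 463)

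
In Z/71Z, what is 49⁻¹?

29

Apply the Euclidean algorithm and back-substitute:
71 = 1×49 + 22
49 = 2×22 + 5
22 = 4×5 + 2
5 = 2×2 + 1
2 = 2×1 + 0
gcd(49, 71) = 1, so the inverse exists.
Bézout: 1 = −20×71 + 29×49.
So 49⁻¹ ≡ 29 (mod 71).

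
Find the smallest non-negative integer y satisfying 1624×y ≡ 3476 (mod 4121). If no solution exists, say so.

gcd(1624, 4121) = 1, so a unique solution mod 4121 exists.
1624⁻¹ ≡ 1520 (mod 4121).
y ≡ 1520×3476 ≡ 398 (mod 4121).

398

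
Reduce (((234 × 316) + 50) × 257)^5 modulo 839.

215

234 × 316 = 73944 ≡ 112 (mod 839)
112 + 50 = 162
162 × 257 = 41634 ≡ 523 (mod 839)
(523)^5 ≡ 215 (mod 839)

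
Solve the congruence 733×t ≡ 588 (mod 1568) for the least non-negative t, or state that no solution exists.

1372

gcd(733, 1568) = 1, so a unique solution mod 1568 exists.
733⁻¹ ≡ 661 (mod 1568).
t ≡ 661×588 ≡ 1372 (mod 1568).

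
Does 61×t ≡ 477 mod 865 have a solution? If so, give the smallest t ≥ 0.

22

gcd(61, 865) = 1, so a unique solution mod 865 exists.
61⁻¹ ≡ 156 (mod 865).
t ≡ 156×477 ≡ 22 (mod 865).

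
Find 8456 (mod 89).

8456 = 95×89 + 1, so 8456 ≡ 1 (mod 89).

1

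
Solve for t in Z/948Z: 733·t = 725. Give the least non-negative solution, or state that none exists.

gcd(733, 948) = 1, so a unique solution mod 948 exists.
733⁻¹ ≡ 97 (mod 948).
t ≡ 97·725 ≡ 173 (mod 948).

173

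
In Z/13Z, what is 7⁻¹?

Run the extended Euclidean algorithm:
13 = 1×7 + 6
7 = 1×6 + 1
6 = 6×1 + 0
gcd(7, 13) = 1, so the inverse exists.
Back-substitute for 1:
1 = 1×7 − 1×6
  = −1×13 + 2×7
So 7⁻¹ ≡ 2 (mod 13).

2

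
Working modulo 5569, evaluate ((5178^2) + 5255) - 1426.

778

(5178)^2 ≡ 2518 (mod 5569)
2518 + 5255 = 7773 ≡ 2204 (mod 5569)
2204 - 1426 = 778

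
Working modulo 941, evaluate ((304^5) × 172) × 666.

297

(304)^5 ≡ 251 (mod 941)
251 × 172 = 43172 ≡ 827 (mod 941)
827 × 666 = 550782 ≡ 297 (mod 941)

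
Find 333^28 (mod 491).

138

Compute successive squares:
333^1 ≡ 333 (mod 491)
333^2 ≡ 333^2 = 110889 ≡ 414 (mod 491)
333^4 ≡ 414^2 = 171396 ≡ 37 (mod 491)
333^8 ≡ 37^2 = 1369 ≡ 387 (mod 491)
333^16 ≡ 387^2 = 149769 ≡ 14 (mod 491)
333^28 = 333^16 * 333^8 * 333^4 ≡ 14 * 387 * 37 (mod 491).
Accumulate the product:
14 * 387 = 5418 ≡ 17
17 * 37 = 629 ≡ 138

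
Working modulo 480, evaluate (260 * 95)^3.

160

260 * 95 = 24700 ≡ 220 (mod 480)
(220)^3 ≡ 160 (mod 480)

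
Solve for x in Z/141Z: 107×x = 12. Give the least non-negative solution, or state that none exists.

gcd(107, 141) = 1, so a unique solution mod 141 exists.
107⁻¹ ≡ 29 (mod 141).
x ≡ 29×12 ≡ 66 (mod 141).

66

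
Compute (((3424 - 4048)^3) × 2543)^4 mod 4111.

3723

3424 - 4048 = -624 ≡ 3487 (mod 4111)
(3487)^3 ≡ 1809 (mod 4111)
1809 × 2543 = 4600287 ≡ 78 (mod 4111)
(78)^4 ≡ 3723 (mod 4111)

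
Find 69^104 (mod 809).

7

104 in binary is 1101000, i.e. 104 = 64 + 32 + 8.
69^1 ≡ 69 (mod 809)
69^2 ≡ 69^2 = 4761 ≡ 716 (mod 809)
69^4 ≡ 716^2 = 512656 ≡ 559 (mod 809)
69^8 ≡ 559^2 = 312481 ≡ 207 (mod 809)
69^16 ≡ 207^2 = 42849 ≡ 781 (mod 809)
69^32 ≡ 781^2 = 609961 ≡ 784 (mod 809)
69^64 ≡ 784^2 = 614656 ≡ 625 (mod 809)
69^104 = 69^64 * 69^32 * 69^8 ≡ 625 * 784 * 207 (mod 809).
Accumulate the product:
625 * 784 = 490000 ≡ 555
555 * 207 = 114885 ≡ 7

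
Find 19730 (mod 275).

19730 = 71*275 + 205, so 19730 ≡ 205 (mod 275).

205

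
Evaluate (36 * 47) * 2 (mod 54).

36

36 * 47 = 1692 ≡ 18 (mod 54)
18 * 2 = 36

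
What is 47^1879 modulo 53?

10

By square-and-multiply:
1879 in binary is 11101010111, i.e. 1879 = 1024 + 512 + 256 + 64 + 16 + 4 + 2 + 1.
47^1 ≡ 47 (mod 53)
47^2 ≡ 47^2 = 2209 ≡ 36 (mod 53)
47^4 ≡ 36^2 = 1296 ≡ 24 (mod 53)
47^8 ≡ 24^2 = 576 ≡ 46 (mod 53)
47^16 ≡ 46^2 = 2116 ≡ 49 (mod 53)
47^32 ≡ 49^2 = 2401 ≡ 16 (mod 53)
47^64 ≡ 16^2 = 256 ≡ 44 (mod 53)
47^128 ≡ 44^2 = 1936 ≡ 28 (mod 53)
47^256 ≡ 28^2 = 784 ≡ 42 (mod 53)
47^512 ≡ 42^2 = 1764 ≡ 15 (mod 53)
47^1024 ≡ 15^2 = 225 ≡ 13 (mod 53)
47^1879 = 47^1024 × 47^512 × 47^256 × 47^64 × 47^16 × 47^4 × 47^2 × 47^1 ≡ 13 × 15 × 42 × 44 × 49 × 24 × 36 × 47 (mod 53).
Accumulate the product:
13 × 15 = 195 ≡ 36
36 × 42 = 1512 ≡ 28
28 × 44 = 1232 ≡ 13
13 × 49 = 637 ≡ 1
1 × 24 = 24
24 × 36 = 864 ≡ 16
16 × 47 = 752 ≡ 10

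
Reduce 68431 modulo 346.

68431 = 197·346 + 269, so 68431 ≡ 269 (mod 346).

269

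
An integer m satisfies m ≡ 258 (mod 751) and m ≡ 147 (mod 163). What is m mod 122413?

751⁻¹ mod 163: 751*28 ≡ 1 (mod 163), so 751⁻¹ ≡ 28.
m = 258 + 751*((147 − 258)*28 mod 163) = 258 + 751*152 = 114410.

114410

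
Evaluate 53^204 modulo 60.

1

204 in binary is 11001100, i.e. 204 = 128 + 64 + 8 + 4.
53^1 ≡ 53 (mod 60)
53^2 ≡ 53^2 = 2809 ≡ 49 (mod 60)
53^4 ≡ 49^2 = 2401 ≡ 1 (mod 60)
53^8 ≡ 1^2 = 1 (mod 60)
53^16 ≡ 1^2 = 1 (mod 60)
53^32 ≡ 1^2 = 1 (mod 60)
53^64 ≡ 1^2 = 1 (mod 60)
53^128 ≡ 1^2 = 1 (mod 60)
53^204 = 53^128 * 53^64 * 53^8 * 53^4 ≡ 1 * 1 * 1 * 1 (mod 60).
Accumulate the product:
1 * 1 = 1
1 * 1 = 1
1 * 1 = 1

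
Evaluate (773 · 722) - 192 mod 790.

174

773 · 722 = 558106 ≡ 366 (mod 790)
366 - 192 = 174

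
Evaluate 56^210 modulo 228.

Using repeated squaring:
210 in binary is 11010010, i.e. 210 = 128 + 64 + 16 + 2.
56^1 ≡ 56 (mod 228)
56^2 ≡ 56^2 = 3136 ≡ 172 (mod 228)
56^4 ≡ 172^2 = 29584 ≡ 172 (mod 228)
56^8 ≡ 172^2 = 29584 ≡ 172 (mod 228)
56^16 ≡ 172^2 = 29584 ≡ 172 (mod 228)
56^32 ≡ 172^2 = 29584 ≡ 172 (mod 228)
56^64 ≡ 172^2 = 29584 ≡ 172 (mod 228)
56^128 ≡ 172^2 = 29584 ≡ 172 (mod 228)
56^210 = 56^128 · 56^64 · 56^16 · 56^2 ≡ 172 · 172 · 172 · 172 (mod 228).
Accumulate the product:
172 · 172 = 29584 ≡ 172
172 · 172 = 29584 ≡ 172
172 · 172 = 29584 ≡ 172

172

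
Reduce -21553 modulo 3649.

-21553 = -6·3649 + 341, so -21553 ≡ 341 (mod 3649).

341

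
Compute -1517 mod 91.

-1517 = -17*91 + 30, so -1517 ≡ 30 (mod 91).

30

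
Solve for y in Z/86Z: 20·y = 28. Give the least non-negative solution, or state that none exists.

10

gcd(20, 86) = 2, and 2 | 28, so solutions exist.
Divide through by 2: 10·y = 14 (mod 43).
10⁻¹ ≡ 13 (mod 43).
y ≡ 13·14 ≡ 10 (mod 43).
The smallest non-negative solution is y = 10.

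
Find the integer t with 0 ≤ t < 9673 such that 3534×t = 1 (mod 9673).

By the extended Euclidean algorithm:
9673 = 2×3534 + 2605
3534 = 1×2605 + 929
2605 = 2×929 + 747
929 = 1×747 + 182
747 = 4×182 + 19
182 = 9×19 + 11
19 = 1×11 + 8
11 = 1×8 + 3
8 = 2×3 + 2
3 = 1×2 + 1
2 = 2×1 + 0
gcd(3534, 9673) = 1, so the inverse exists.
Bézout: 1 = −1301×9673 + 3561×3534.
So 3534⁻¹ ≡ 3561 (mod 9673).

3561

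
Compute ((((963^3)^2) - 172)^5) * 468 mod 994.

(963)^3 ≡ 29 (mod 994)
(29)^2 ≡ 841 (mod 994)
841 - 172 = 669
(669)^5 ≡ 37 (mod 994)
37 * 468 = 17316 ≡ 418 (mod 994)

418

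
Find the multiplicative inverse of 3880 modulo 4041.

3790

By the extended Euclidean algorithm:
4041 = 1×3880 + 161
3880 = 24×161 + 16
161 = 10×16 + 1
16 = 16×1 + 0
gcd(3880, 4041) = 1, so the inverse exists.
Bézout: 1 = 241×4041 − 251×3880.
So 3880⁻¹ ≡ −251 ≡ 3790 (mod 4041).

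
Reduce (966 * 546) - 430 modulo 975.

966 * 546 = 527436 ≡ 936 (mod 975)
936 - 430 = 506

506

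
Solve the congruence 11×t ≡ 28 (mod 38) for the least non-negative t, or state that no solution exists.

6

gcd(11, 38) = 1, so a unique solution mod 38 exists.
11⁻¹ ≡ 7 (mod 38).
t ≡ 7×28 ≡ 6 (mod 38).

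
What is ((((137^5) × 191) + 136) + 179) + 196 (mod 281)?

(137)^5 ≡ 28 (mod 281)
28 × 191 = 5348 ≡ 9 (mod 281)
9 + 136 = 145
145 + 179 = 324 ≡ 43 (mod 281)
43 + 196 = 239

239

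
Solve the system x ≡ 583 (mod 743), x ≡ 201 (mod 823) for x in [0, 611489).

743⁻¹ mod 823: 743·72 ≡ 1 (mod 823), so 743⁻¹ ≡ 72.
x = 583 + 743·((201 − 583)·72 mod 823) = 583 + 743·478 = 355737.

355737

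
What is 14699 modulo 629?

14699 = 23·629 + 232, so 14699 ≡ 232 (mod 629).

232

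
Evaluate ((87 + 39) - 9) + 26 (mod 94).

87 + 39 = 126 ≡ 32 (mod 94)
32 - 9 = 23
23 + 26 = 49

49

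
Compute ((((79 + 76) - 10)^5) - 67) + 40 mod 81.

46

79 + 76 = 155 ≡ 74 (mod 81)
74 - 10 = 64
(64)^5 ≡ 73 (mod 81)
73 - 67 = 6
6 + 40 = 46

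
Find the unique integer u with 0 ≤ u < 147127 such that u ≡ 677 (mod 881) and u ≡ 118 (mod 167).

5963

881⁻¹ mod 167: 881*69 ≡ 1 (mod 167), so 881⁻¹ ≡ 69.
u = 677 + 881*((118 − 677)*69 mod 167) = 677 + 881*6 = 5963.
Check: 5963 mod 881 = 677, 5963 mod 167 = 118. ✓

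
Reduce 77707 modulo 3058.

77707 = 25·3058 + 1257, so 77707 ≡ 1257 (mod 3058).

1257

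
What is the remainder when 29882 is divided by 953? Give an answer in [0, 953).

339

29882 = 31×953 + 339, so 29882 ≡ 339 (mod 953).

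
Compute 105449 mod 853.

530

105449 = 123×853 + 530, so 105449 ≡ 530 (mod 853).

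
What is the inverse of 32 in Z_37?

22

37 = 1·32 + 5
32 = 6·5 + 2
5 = 2·2 + 1
2 = 2·1 + 0
gcd(32, 37) = 1, so the inverse exists.
Bézout: 1 = 13·37 − 15·32.
So 32⁻¹ ≡ −15 ≡ 22 (mod 37).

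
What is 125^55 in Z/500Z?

Using repeated squaring:
55 in binary is 110111, i.e. 55 = 32 + 16 + 4 + 2 + 1.
125^1 ≡ 125 (mod 500)
125^2 ≡ 125^2 = 15625 ≡ 125 (mod 500)
125^4 ≡ 125^2 = 15625 ≡ 125 (mod 500)
125^8 ≡ 125^2 = 15625 ≡ 125 (mod 500)
125^16 ≡ 125^2 = 15625 ≡ 125 (mod 500)
125^32 ≡ 125^2 = 15625 ≡ 125 (mod 500)
125^55 = 125^32 · 125^16 · 125^4 · 125^2 · 125^1 ≡ 125 · 125 · 125 · 125 · 125 (mod 500).
Accumulate the product:
125 · 125 = 15625 ≡ 125
125 · 125 = 15625 ≡ 125
125 · 125 = 15625 ≡ 125
125 · 125 = 15625 ≡ 125

125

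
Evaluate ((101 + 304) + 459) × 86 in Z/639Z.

101 + 304 = 405
405 + 459 = 864 ≡ 225 (mod 639)
225 × 86 = 19350 ≡ 180 (mod 639)

180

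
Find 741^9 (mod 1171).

Compute successive squares:
9 in binary is 1001, i.e. 9 = 8 + 1.
741^1 ≡ 741 (mod 1171)
741^2 ≡ 741^2 = 549081 ≡ 1053 (mod 1171)
741^4 ≡ 1053^2 = 1108809 ≡ 1043 (mod 1171)
741^8 ≡ 1043^2 = 1087849 ≡ 1161 (mod 1171)
741^9 = 741^8 * 741^1 ≡ 1161 * 741 (mod 1171).
1161 * 741 = 860301 ≡ 787 (mod 1171).

787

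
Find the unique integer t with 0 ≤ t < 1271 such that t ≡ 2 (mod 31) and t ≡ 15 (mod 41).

31⁻¹ mod 41: 31·4 ≡ 1 (mod 41), so 31⁻¹ ≡ 4.
t = 2 + 31·((15 − 2)·4 mod 41) = 2 + 31·11 = 343.

343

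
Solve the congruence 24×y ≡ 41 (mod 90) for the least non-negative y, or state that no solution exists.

gcd(24, 90) = 6, and 6 does not divide 41.
So the congruence has no solution.

no solution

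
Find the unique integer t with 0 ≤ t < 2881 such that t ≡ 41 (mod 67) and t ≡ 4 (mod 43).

67⁻¹ mod 43: 67×9 ≡ 1 (mod 43), so 67⁻¹ ≡ 9.
t = 41 + 67×((4 − 41)×9 mod 43) = 41 + 67×11 = 778.
Check: 778 mod 67 = 41, 778 mod 43 = 4. ✓

778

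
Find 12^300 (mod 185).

26

Using repeated squaring:
12^1 ≡ 12 (mod 185)
12^2 ≡ 12^2 = 144 (mod 185)
12^4 ≡ 144^2 = 20736 ≡ 16 (mod 185)
12^8 ≡ 16^2 = 256 ≡ 71 (mod 185)
12^16 ≡ 71^2 = 5041 ≡ 46 (mod 185)
12^32 ≡ 46^2 = 2116 ≡ 81 (mod 185)
12^64 ≡ 81^2 = 6561 ≡ 86 (mod 185)
12^128 ≡ 86^2 = 7396 ≡ 181 (mod 185)
12^256 ≡ 181^2 = 32761 ≡ 16 (mod 185)
12^300 = 12^256 * 12^32 * 12^8 * 12^4 ≡ 16 * 81 * 71 * 16 (mod 185).
Accumulate the product:
16 * 81 = 1296 ≡ 1
1 * 71 = 71
71 * 16 = 1136 ≡ 26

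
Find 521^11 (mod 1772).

1169

By square-and-multiply:
521^1 ≡ 521 (mod 1772)
521^2 ≡ 521^2 = 271441 ≡ 325 (mod 1772)
521^4 ≡ 325^2 = 105625 ≡ 1077 (mod 1772)
521^8 ≡ 1077^2 = 1159929 ≡ 1041 (mod 1772)
521^11 = 521^8 × 521^2 × 521^1 ≡ 1041 × 325 × 521 (mod 1772).
Accumulate the product:
1041 × 325 = 338325 ≡ 1645
1645 × 521 = 857045 ≡ 1169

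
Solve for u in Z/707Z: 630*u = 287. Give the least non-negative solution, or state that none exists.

gcd(630, 707) = 7, and 7 | 287, so solutions exist.
Divide through by 7: 90*u = 41 (mod 101).
90⁻¹ ≡ 55 (mod 101).
u ≡ 55*41 ≡ 33 (mod 101).
The smallest non-negative solution is u = 33.

33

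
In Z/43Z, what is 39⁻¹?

Apply the Euclidean algorithm and back-substitute:
43 = 1×39 + 4
39 = 9×4 + 3
4 = 1×3 + 1
3 = 3×1 + 0
gcd(39, 43) = 1, so the inverse exists.
Back-substitute for 1:
1 = 1×4 − 1×3
  = −1×39 + 10×4
  = 10×43 − 11×39
So 39⁻¹ ≡ −11 ≡ 32 (mod 43).

32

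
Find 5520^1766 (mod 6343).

4971

By square-and-multiply:
1766 in binary is 11011100110, i.e. 1766 = 1024 + 512 + 128 + 64 + 32 + 4 + 2.
5520^1 ≡ 5520 (mod 6343)
5520^2 ≡ 5520^2 = 30470400 ≡ 4971 (mod 6343)
5520^4 ≡ 4971^2 = 24710841 ≡ 4856 (mod 6343)
5520^8 ≡ 4856^2 = 23580736 ≡ 3805 (mod 6343)
5520^16 ≡ 3805^2 = 14478025 ≡ 3299 (mod 6343)
5520^32 ≡ 3299^2 = 10883401 ≡ 5156 (mod 6343)
5520^64 ≡ 5156^2 = 26584336 ≡ 823 (mod 6343)
5520^128 ≡ 823^2 = 677329 ≡ 4971 (mod 6343)
5520^256 ≡ 4971^2 = 24710841 ≡ 4856 (mod 6343)
5520^512 ≡ 4856^2 = 23580736 ≡ 3805 (mod 6343)
5520^1024 ≡ 3805^2 = 14478025 ≡ 3299 (mod 6343)
5520^1766 = 5520^1024 × 5520^512 × 5520^128 × 5520^64 × 5520^32 × 5520^4 × 5520^2 ≡ 3299 × 3805 × 4971 × 823 × 5156 × 4856 × 4971 (mod 6343).
Accumulate the product:
3299 × 3805 = 12552695 ≡ 6241
6241 × 4971 = 31024011 ≡ 398
398 × 823 = 327554 ≡ 4061
4061 × 5156 = 20938516 ≡ 273
273 × 4856 = 1325688 ≡ 1
1 × 4971 = 4971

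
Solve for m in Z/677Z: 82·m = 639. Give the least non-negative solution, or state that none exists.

gcd(82, 677) = 1, so a unique solution mod 677 exists.
82⁻¹ ≡ 322 (mod 677).
m ≡ 322·639 ≡ 627 (mod 677).

627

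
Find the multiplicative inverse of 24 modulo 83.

83 = 3·24 + 11
24 = 2·11 + 2
11 = 5·2 + 1
2 = 2·1 + 0
gcd(24, 83) = 1, so the inverse exists.
Back-substitute for 1:
1 = 1·11 − 5·2
  = −5·24 + 11·11
  = 11·83 − 38·24
So 24⁻¹ ≡ −38 ≡ 45 (mod 83).

45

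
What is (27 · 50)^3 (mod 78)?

27 · 50 = 1350 ≡ 24 (mod 78)
(24)^3 ≡ 18 (mod 78)

18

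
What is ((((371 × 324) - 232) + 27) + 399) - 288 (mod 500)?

371 × 324 = 120204 ≡ 204 (mod 500)
204 - 232 = -28 ≡ 472 (mod 500)
472 + 27 = 499
499 + 399 = 898 ≡ 398 (mod 500)
398 - 288 = 110

110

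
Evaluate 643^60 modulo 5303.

816

Using repeated squaring:
60 in binary is 111100, i.e. 60 = 32 + 16 + 8 + 4.
643^1 ≡ 643 (mod 5303)
643^2 ≡ 643^2 = 413449 ≡ 5118 (mod 5303)
643^4 ≡ 5118^2 = 26193924 ≡ 2407 (mod 5303)
643^8 ≡ 2407^2 = 5793649 ≡ 2773 (mod 5303)
643^16 ≡ 2773^2 = 7689529 ≡ 179 (mod 5303)
643^32 ≡ 179^2 = 32041 ≡ 223 (mod 5303)
643^60 = 643^32 · 643^16 · 643^8 · 643^4 ≡ 223 · 179 · 2773 · 2407 (mod 5303).
Accumulate the product:
223 · 179 = 39917 ≡ 2796
2796 · 2773 = 7753308 ≡ 322
322 · 2407 = 775054 ≡ 816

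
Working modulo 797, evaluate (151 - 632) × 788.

344

151 - 632 = -481 ≡ 316 (mod 797)
316 × 788 = 249008 ≡ 344 (mod 797)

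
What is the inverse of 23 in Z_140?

67

By the extended Euclidean algorithm:
140 = 6·23 + 2
23 = 11·2 + 1
2 = 2·1 + 0
gcd(23, 140) = 1, so the inverse exists.
Bézout: 1 = −11·140 + 67·23.
So 23⁻¹ ≡ 67 (mod 140).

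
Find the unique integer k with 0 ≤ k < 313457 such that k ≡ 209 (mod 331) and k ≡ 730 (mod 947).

331⁻¹ mod 947: 331*103 ≡ 1 (mod 947), so 331⁻¹ ≡ 103.
k = 209 + 331*((730 − 209)*103 mod 947) = 209 + 331*631 = 209070.
Check: 209070 mod 331 = 209, 209070 mod 947 = 730. ✓

209070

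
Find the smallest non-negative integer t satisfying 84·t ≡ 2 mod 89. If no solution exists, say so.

gcd(84, 89) = 1, so a unique solution mod 89 exists.
84⁻¹ ≡ 71 (mod 89).
t ≡ 71·2 ≡ 53 (mod 89).

53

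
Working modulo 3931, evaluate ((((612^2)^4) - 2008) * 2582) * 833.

1357

(612)^2 ≡ 1099 (mod 3931)
(1099)^4 ≡ 1230 (mod 3931)
1230 - 2008 = -778 ≡ 3153 (mod 3931)
3153 * 2582 = 8141046 ≡ 3876 (mod 3931)
3876 * 833 = 3228708 ≡ 1357 (mod 3931)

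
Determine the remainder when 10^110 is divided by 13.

9

110 in binary is 1101110, i.e. 110 = 64 + 32 + 8 + 4 + 2.
10^1 ≡ 10 (mod 13)
10^2 ≡ 10^2 = 100 ≡ 9 (mod 13)
10^4 ≡ 9^2 = 81 ≡ 3 (mod 13)
10^8 ≡ 3^2 = 9 (mod 13)
10^16 ≡ 9^2 = 81 ≡ 3 (mod 13)
10^32 ≡ 3^2 = 9 (mod 13)
10^64 ≡ 9^2 = 81 ≡ 3 (mod 13)
10^110 = 10^64 · 10^32 · 10^8 · 10^4 · 10^2 ≡ 3 · 9 · 9 · 3 · 9 (mod 13).
Accumulate the product:
3 · 9 = 27 ≡ 1
1 · 9 = 9
9 · 3 = 27 ≡ 1
1 · 9 = 9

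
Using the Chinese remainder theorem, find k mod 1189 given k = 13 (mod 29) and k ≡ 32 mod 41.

29⁻¹ mod 41: 29·17 ≡ 1 (mod 41), so 29⁻¹ ≡ 17.
k = 13 + 29·((32 − 13)·17 mod 41) = 13 + 29·36 = 1057.

1057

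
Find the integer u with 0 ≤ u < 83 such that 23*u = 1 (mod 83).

83 = 3*23 + 14
23 = 1*14 + 9
14 = 1*9 + 5
9 = 1*5 + 4
5 = 1*4 + 1
4 = 4*1 + 0
gcd(23, 83) = 1, so the inverse exists.
Bézout: 1 = 5*83 − 18*23.
So 23⁻¹ ≡ −18 ≡ 65 (mod 83).

65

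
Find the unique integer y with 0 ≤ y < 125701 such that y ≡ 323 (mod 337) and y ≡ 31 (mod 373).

30990

337⁻¹ mod 373: 337·259 ≡ 1 (mod 373), so 337⁻¹ ≡ 259.
y = 323 + 337·((31 − 323)·259 mod 373) = 323 + 337·91 = 30990.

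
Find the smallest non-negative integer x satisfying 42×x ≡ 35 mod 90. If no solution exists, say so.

gcd(42, 90) = 6, and 6 does not divide 35.
So the congruence has no solution.

no solution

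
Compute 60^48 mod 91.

Using repeated squaring:
48 in binary is 110000, i.e. 48 = 32 + 16.
60^1 ≡ 60 (mod 91)
60^2 ≡ 60^2 = 3600 ≡ 51 (mod 91)
60^4 ≡ 51^2 = 2601 ≡ 53 (mod 91)
60^8 ≡ 53^2 = 2809 ≡ 79 (mod 91)
60^16 ≡ 79^2 = 6241 ≡ 53 (mod 91)
60^32 ≡ 53^2 = 2809 ≡ 79 (mod 91)
60^48 = 60^32 * 60^16 ≡ 79 * 53 (mod 91).
79 * 53 = 4187 ≡ 1 (mod 91).

1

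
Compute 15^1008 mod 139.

1008 in binary is 1111110000, i.e. 1008 = 512 + 256 + 128 + 64 + 32 + 16.
15^1 ≡ 15 (mod 139)
15^2 ≡ 15^2 = 225 ≡ 86 (mod 139)
15^4 ≡ 86^2 = 7396 ≡ 29 (mod 139)
15^8 ≡ 29^2 = 841 ≡ 7 (mod 139)
15^16 ≡ 7^2 = 49 (mod 139)
15^32 ≡ 49^2 = 2401 ≡ 38 (mod 139)
15^64 ≡ 38^2 = 1444 ≡ 54 (mod 139)
15^128 ≡ 54^2 = 2916 ≡ 136 (mod 139)
15^256 ≡ 136^2 = 18496 ≡ 9 (mod 139)
15^512 ≡ 9^2 = 81 (mod 139)
15^1008 = 15^512 × 15^256 × 15^128 × 15^64 × 15^32 × 15^16 ≡ 81 × 9 × 136 × 54 × 38 × 49 (mod 139).
Accumulate the product:
81 × 9 = 729 ≡ 34
34 × 136 = 4624 ≡ 37
37 × 54 = 1998 ≡ 52
52 × 38 = 1976 ≡ 30
30 × 49 = 1470 ≡ 80

80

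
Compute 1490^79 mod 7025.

4250

By square-and-multiply:
1490^1 ≡ 1490 (mod 7025)
1490^2 ≡ 1490^2 = 2220100 ≡ 200 (mod 7025)
1490^4 ≡ 200^2 = 40000 ≡ 4875 (mod 7025)
1490^8 ≡ 4875^2 = 23765625 ≡ 50 (mod 7025)
1490^16 ≡ 50^2 = 2500 (mod 7025)
1490^32 ≡ 2500^2 = 6250000 ≡ 4775 (mod 7025)
1490^64 ≡ 4775^2 = 22800625 ≡ 4500 (mod 7025)
1490^79 = 1490^64 · 1490^8 · 1490^4 · 1490^2 · 1490^1 ≡ 4500 · 50 · 4875 · 200 · 1490 (mod 7025).
Accumulate the product:
4500 · 50 = 225000 ≡ 200
200 · 4875 = 975000 ≡ 5550
5550 · 200 = 1110000 ≡ 50
50 · 1490 = 74500 ≡ 4250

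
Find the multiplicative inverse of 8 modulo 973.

365

Apply the Euclidean algorithm and back-substitute:
973 = 121*8 + 5
8 = 1*5 + 3
5 = 1*3 + 2
3 = 1*2 + 1
2 = 2*1 + 0
gcd(8, 973) = 1, so the inverse exists.
Bézout: 1 = −3*973 + 365*8.
So 8⁻¹ ≡ 365 (mod 973).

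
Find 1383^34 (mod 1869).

Compute successive squares:
1383^1 ≡ 1383 (mod 1869)
1383^2 ≡ 1383^2 = 1912689 ≡ 702 (mod 1869)
1383^4 ≡ 702^2 = 492804 ≡ 1257 (mod 1869)
1383^8 ≡ 1257^2 = 1580049 ≡ 744 (mod 1869)
1383^16 ≡ 744^2 = 553536 ≡ 312 (mod 1869)
1383^32 ≡ 312^2 = 97344 ≡ 156 (mod 1869)
1383^34 = 1383^32 * 1383^2 ≡ 156 * 702 (mod 1869).
156 * 702 = 109512 ≡ 1110 (mod 1869).

1110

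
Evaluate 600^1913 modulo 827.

1913 in binary is 11101111001, i.e. 1913 = 1024 + 512 + 256 + 64 + 32 + 16 + 8 + 1.
600^1 ≡ 600 (mod 827)
600^2 ≡ 600^2 = 360000 ≡ 255 (mod 827)
600^4 ≡ 255^2 = 65025 ≡ 519 (mod 827)
600^8 ≡ 519^2 = 269361 ≡ 586 (mod 827)
600^16 ≡ 586^2 = 343396 ≡ 191 (mod 827)
600^32 ≡ 191^2 = 36481 ≡ 93 (mod 827)
600^64 ≡ 93^2 = 8649 ≡ 379 (mod 827)
600^128 ≡ 379^2 = 143641 ≡ 570 (mod 827)
600^256 ≡ 570^2 = 324900 ≡ 716 (mod 827)
600^512 ≡ 716^2 = 512656 ≡ 743 (mod 827)
600^1024 ≡ 743^2 = 552049 ≡ 440 (mod 827)
600^1913 = 600^1024 * 600^512 * 600^256 * 600^64 * 600^32 * 600^16 * 600^8 * 600^1 ≡ 440 * 743 * 716 * 379 * 93 * 191 * 586 * 600 (mod 827).
Accumulate the product:
440 * 743 = 326920 ≡ 255
255 * 716 = 182580 ≡ 640
640 * 379 = 242560 ≡ 249
249 * 93 = 23157 ≡ 1
1 * 191 = 191
191 * 586 = 111926 ≡ 281
281 * 600 = 168600 ≡ 719

719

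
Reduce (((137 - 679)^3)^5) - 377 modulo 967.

137 - 679 = -542 ≡ 425 (mod 967)
(425)^3 ≡ 330 (mod 967)
(330)^5 ≡ 573 (mod 967)
573 - 377 = 196

196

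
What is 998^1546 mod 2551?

Compute successive squares:
1546 in binary is 11000001010, i.e. 1546 = 1024 + 512 + 8 + 2.
998^1 ≡ 998 (mod 2551)
998^2 ≡ 998^2 = 996004 ≡ 1114 (mod 2551)
998^4 ≡ 1114^2 = 1240996 ≡ 1210 (mod 2551)
998^8 ≡ 1210^2 = 1464100 ≡ 2377 (mod 2551)
998^16 ≡ 2377^2 = 5650129 ≡ 2215 (mod 2551)
998^32 ≡ 2215^2 = 4906225 ≡ 652 (mod 2551)
998^64 ≡ 652^2 = 425104 ≡ 1638 (mod 2551)
998^128 ≡ 1638^2 = 2683044 ≡ 1943 (mod 2551)
998^256 ≡ 1943^2 = 3775249 ≡ 2320 (mod 2551)
998^512 ≡ 2320^2 = 5382400 ≡ 2341 (mod 2551)
998^1024 ≡ 2341^2 = 5480281 ≡ 733 (mod 2551)
998^1546 = 998^1024 · 998^512 · 998^8 · 998^2 ≡ 733 · 2341 · 2377 · 1114 (mod 2551).
Accumulate the product:
733 · 2341 = 1715953 ≡ 1681
1681 · 2377 = 3995737 ≡ 871
871 · 1114 = 970294 ≡ 914

914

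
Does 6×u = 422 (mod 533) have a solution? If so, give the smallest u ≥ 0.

248

gcd(6, 533) = 1, so a unique solution mod 533 exists.
6⁻¹ ≡ 89 (mod 533).
u ≡ 89×422 ≡ 248 (mod 533).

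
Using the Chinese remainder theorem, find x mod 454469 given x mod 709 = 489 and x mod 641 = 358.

233041

709⁻¹ mod 641: 709·66 ≡ 1 (mod 641), so 709⁻¹ ≡ 66.
x = 489 + 709·((358 − 489)·66 mod 641) = 489 + 709·328 = 233041.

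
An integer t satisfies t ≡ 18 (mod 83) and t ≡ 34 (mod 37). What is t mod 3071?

83⁻¹ mod 37: 83×33 ≡ 1 (mod 37), so 83⁻¹ ≡ 33.
t = 18 + 83×((34 − 18)×33 mod 37) = 18 + 83×10 = 848.

848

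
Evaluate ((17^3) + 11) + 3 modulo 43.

(17)^3 ≡ 11 (mod 43)
11 + 11 = 22
22 + 3 = 25

25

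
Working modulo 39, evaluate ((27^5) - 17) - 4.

6

(27)^5 ≡ 27 (mod 39)
27 - 17 = 10
10 - 4 = 6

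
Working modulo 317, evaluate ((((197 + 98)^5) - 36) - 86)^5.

197 + 98 = 295
(295)^5 ≡ 154 (mod 317)
154 - 36 = 118
118 - 86 = 32
(32)^5 ≡ 299 (mod 317)

299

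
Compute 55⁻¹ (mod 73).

4

Run the extended Euclidean algorithm:
73 = 1×55 + 18
55 = 3×18 + 1
18 = 18×1 + 0
gcd(55, 73) = 1, so the inverse exists.
Back-substitute for 1:
1 = 1×55 − 3×18
  = −3×73 + 4×55
So 55⁻¹ ≡ 4 (mod 73).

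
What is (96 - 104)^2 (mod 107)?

64

96 - 104 = -8 ≡ 99 (mod 107)
(99)^2 ≡ 64 (mod 107)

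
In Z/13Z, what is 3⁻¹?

Run the extended Euclidean algorithm:
13 = 4*3 + 1
3 = 3*1 + 0
gcd(3, 13) = 1, so the inverse exists.
Bézout: 1 = 1*13 − 4*3.
So 3⁻¹ ≡ −4 ≡ 9 (mod 13).

9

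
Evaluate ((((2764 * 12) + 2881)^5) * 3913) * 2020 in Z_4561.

3047

2764 * 12 = 33168 ≡ 1241 (mod 4561)
1241 + 2881 = 4122
(4122)^5 ≡ 453 (mod 4561)
453 * 3913 = 1772589 ≡ 2921 (mod 4561)
2921 * 2020 = 5900420 ≡ 3047 (mod 4561)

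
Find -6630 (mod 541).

-6630 = -13*541 + 403, so -6630 ≡ 403 (mod 541).

403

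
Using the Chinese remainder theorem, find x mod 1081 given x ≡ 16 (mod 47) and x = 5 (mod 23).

47⁻¹ mod 23: 47*1 ≡ 1 (mod 23), so 47⁻¹ ≡ 1.
x = 16 + 47*((5 − 16)*1 mod 23) = 16 + 47*12 = 580.
Check: 580 mod 47 = 16, 580 mod 23 = 5. ✓

580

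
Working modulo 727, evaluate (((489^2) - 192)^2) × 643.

(489)^2 ≡ 665 (mod 727)
665 - 192 = 473
(473)^2 ≡ 540 (mod 727)
540 × 643 = 347220 ≡ 441 (mod 727)

441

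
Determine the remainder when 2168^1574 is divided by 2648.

1574 in binary is 11000100110, i.e. 1574 = 1024 + 512 + 32 + 4 + 2.
2168^1 ≡ 2168 (mod 2648)
2168^2 ≡ 2168^2 = 4700224 ≡ 24 (mod 2648)
2168^4 ≡ 24^2 = 576 (mod 2648)
2168^8 ≡ 576^2 = 331776 ≡ 776 (mod 2648)
2168^16 ≡ 776^2 = 602176 ≡ 1080 (mod 2648)
2168^32 ≡ 1080^2 = 1166400 ≡ 1280 (mod 2648)
2168^64 ≡ 1280^2 = 1638400 ≡ 1936 (mod 2648)
2168^128 ≡ 1936^2 = 3748096 ≡ 1176 (mod 2648)
2168^256 ≡ 1176^2 = 1382976 ≡ 720 (mod 2648)
2168^512 ≡ 720^2 = 518400 ≡ 2040 (mod 2648)
2168^1024 ≡ 2040^2 = 4161600 ≡ 1592 (mod 2648)
2168^1574 = 2168^1024 · 2168^512 · 2168^32 · 2168^4 · 2168^2 ≡ 1592 · 2040 · 1280 · 576 · 24 (mod 2648).
Accumulate the product:
1592 · 2040 = 3247680 ≡ 1232
1232 · 1280 = 1576960 ≡ 1400
1400 · 576 = 806400 ≡ 1408
1408 · 24 = 33792 ≡ 2016

2016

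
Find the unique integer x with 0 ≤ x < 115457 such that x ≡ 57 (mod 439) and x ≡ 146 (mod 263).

439⁻¹ mod 263: 439·133 ≡ 1 (mod 263), so 439⁻¹ ≡ 133.
x = 57 + 439·((146 − 57)·133 mod 263) = 57 + 439·2 = 935.

935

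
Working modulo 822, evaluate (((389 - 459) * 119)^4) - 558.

556

389 - 459 = -70 ≡ 752 (mod 822)
752 * 119 = 89488 ≡ 712 (mod 822)
(712)^4 ≡ 292 (mod 822)
292 - 558 = -266 ≡ 556 (mod 822)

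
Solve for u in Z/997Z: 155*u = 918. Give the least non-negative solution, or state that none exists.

gcd(155, 997) = 1, so a unique solution mod 997 exists.
155⁻¹ ≡ 238 (mod 997).
u ≡ 238*918 ≡ 141 (mod 997).

141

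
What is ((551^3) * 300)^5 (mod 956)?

(551)^3 ≡ 403 (mod 956)
403 * 300 = 120900 ≡ 444 (mod 956)
(444)^5 ≡ 388 (mod 956)

388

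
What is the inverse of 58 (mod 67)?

52

By the extended Euclidean algorithm:
67 = 1·58 + 9
58 = 6·9 + 4
9 = 2·4 + 1
4 = 4·1 + 0
gcd(58, 67) = 1, so the inverse exists.
Bézout: 1 = 13·67 − 15·58.
So 58⁻¹ ≡ −15 ≡ 52 (mod 67).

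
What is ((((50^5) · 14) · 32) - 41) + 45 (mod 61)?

17

(50)^5 ≡ 50 (mod 61)
50 · 14 = 700 ≡ 29 (mod 61)
29 · 32 = 928 ≡ 13 (mod 61)
13 - 41 = -28 ≡ 33 (mod 61)
33 + 45 = 78 ≡ 17 (mod 61)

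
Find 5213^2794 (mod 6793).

Using repeated squaring:
2794 in binary is 101011101010, i.e. 2794 = 2048 + 512 + 128 + 64 + 32 + 8 + 2.
5213^1 ≡ 5213 (mod 6793)
5213^2 ≡ 5213^2 = 27175369 ≡ 3369 (mod 6793)
5213^4 ≡ 3369^2 = 11350161 ≡ 5851 (mod 6793)
5213^8 ≡ 5851^2 = 34234201 ≡ 4274 (mod 6793)
5213^16 ≡ 4274^2 = 18267076 ≡ 699 (mod 6793)
5213^32 ≡ 699^2 = 488601 ≡ 6298 (mod 6793)
5213^64 ≡ 6298^2 = 39664804 ≡ 477 (mod 6793)
5213^128 ≡ 477^2 = 227529 ≡ 3360 (mod 6793)
5213^256 ≡ 3360^2 = 11289600 ≡ 6427 (mod 6793)
5213^512 ≡ 6427^2 = 41306329 ≡ 4889 (mod 6793)
5213^1024 ≡ 4889^2 = 23902321 ≡ 4547 (mod 6793)
5213^2048 ≡ 4547^2 = 20675209 ≡ 4110 (mod 6793)
5213^2794 = 5213^2048 · 5213^512 · 5213^128 · 5213^64 · 5213^32 · 5213^8 · 5213^2 ≡ 4110 · 4889 · 3360 · 477 · 6298 · 4274 · 3369 (mod 6793).
Accumulate the product:
4110 · 4889 = 20093790 ≡ 96
96 · 3360 = 322560 ≡ 3289
3289 · 477 = 1568853 ≡ 6463
6463 · 6298 = 40703974 ≡ 318
318 · 4274 = 1359132 ≡ 532
532 · 3369 = 1792308 ≡ 5749

5749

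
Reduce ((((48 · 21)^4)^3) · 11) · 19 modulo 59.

48 · 21 = 1008 ≡ 5 (mod 59)
(5)^4 ≡ 35 (mod 59)
(35)^3 ≡ 41 (mod 59)
41 · 11 = 451 ≡ 38 (mod 59)
38 · 19 = 722 ≡ 14 (mod 59)

14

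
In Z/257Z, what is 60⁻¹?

By the extended Euclidean algorithm:
257 = 4×60 + 17
60 = 3×17 + 9
17 = 1×9 + 8
9 = 1×8 + 1
8 = 8×1 + 0
gcd(60, 257) = 1, so the inverse exists.
Bézout: 1 = −7×257 + 30×60.
So 60⁻¹ ≡ 30 (mod 257).

30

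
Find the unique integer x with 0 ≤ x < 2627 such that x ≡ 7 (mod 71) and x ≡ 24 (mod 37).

71⁻¹ mod 37: 71·12 ≡ 1 (mod 37), so 71⁻¹ ≡ 12.
x = 7 + 71·((24 − 7)·12 mod 37) = 7 + 71·19 = 1356.
Check: 1356 mod 71 = 7, 1356 mod 37 = 24. ✓

1356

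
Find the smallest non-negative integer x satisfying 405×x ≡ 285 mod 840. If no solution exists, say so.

9

gcd(405, 840) = 15, and 15 | 285, so solutions exist.
Divide through by 15: 27×x ≡ 19 mod 56.
27⁻¹ ≡ 27 (mod 56).
x ≡ 27×19 ≡ 9 (mod 56).
The smallest non-negative solution is x = 9.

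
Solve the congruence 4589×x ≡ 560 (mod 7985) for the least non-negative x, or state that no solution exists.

1025

gcd(4589, 7985) = 1, so a unique solution mod 7985 exists.
4589⁻¹ ≡ 2269 (mod 7985).
x ≡ 2269×560 ≡ 1025 (mod 7985).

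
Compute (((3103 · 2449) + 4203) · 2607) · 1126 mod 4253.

3103 · 2449 = 7599247 ≡ 3389 (mod 4253)
3389 + 4203 = 7592 ≡ 3339 (mod 4253)
3339 · 2607 = 8704773 ≡ 3135 (mod 4253)
3135 · 1126 = 3530010 ≡ 20 (mod 4253)

20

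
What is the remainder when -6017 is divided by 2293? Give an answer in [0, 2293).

-6017 = -3×2293 + 862, so -6017 ≡ 862 (mod 2293).

862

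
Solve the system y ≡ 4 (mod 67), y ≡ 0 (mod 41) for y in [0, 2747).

205

67⁻¹ mod 41: 67×30 ≡ 1 (mod 41), so 67⁻¹ ≡ 30.
y = 4 + 67×((0 − 4)×30 mod 41) = 4 + 67×3 = 205.
Check: 205 mod 67 = 4, 205 mod 41 = 0. ✓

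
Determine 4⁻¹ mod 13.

10

Apply the Euclidean algorithm and back-substitute:
13 = 3*4 + 1
4 = 4*1 + 0
gcd(4, 13) = 1, so the inverse exists.
Back-substitute for 1:
1 = 1*13 − 3*4
So 4⁻¹ ≡ −3 ≡ 10 (mod 13).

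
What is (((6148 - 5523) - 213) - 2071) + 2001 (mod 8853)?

342

6148 - 5523 = 625
625 - 213 = 412
412 - 2071 = -1659 ≡ 7194 (mod 8853)
7194 + 2001 = 9195 ≡ 342 (mod 8853)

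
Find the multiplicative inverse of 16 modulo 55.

By the extended Euclidean algorithm:
55 = 3*16 + 7
16 = 2*7 + 2
7 = 3*2 + 1
2 = 2*1 + 0
gcd(16, 55) = 1, so the inverse exists.
Bézout: 1 = 7*55 − 24*16.
So 16⁻¹ ≡ −24 ≡ 31 (mod 55).

31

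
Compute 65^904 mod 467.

368

Using repeated squaring:
65^1 ≡ 65 (mod 467)
65^2 ≡ 65^2 = 4225 ≡ 22 (mod 467)
65^4 ≡ 22^2 = 484 ≡ 17 (mod 467)
65^8 ≡ 17^2 = 289 (mod 467)
65^16 ≡ 289^2 = 83521 ≡ 395 (mod 467)
65^32 ≡ 395^2 = 156025 ≡ 47 (mod 467)
65^64 ≡ 47^2 = 2209 ≡ 341 (mod 467)
65^128 ≡ 341^2 = 116281 ≡ 465 (mod 467)
65^256 ≡ 465^2 = 216225 ≡ 4 (mod 467)
65^512 ≡ 4^2 = 16 (mod 467)
65^904 = 65^512 * 65^256 * 65^128 * 65^8 ≡ 16 * 4 * 465 * 289 (mod 467).
Accumulate the product:
16 * 4 = 64
64 * 465 = 29760 ≡ 339
339 * 289 = 97971 ≡ 368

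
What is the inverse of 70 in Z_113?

21

By the extended Euclidean algorithm:
113 = 1*70 + 43
70 = 1*43 + 27
43 = 1*27 + 16
27 = 1*16 + 11
16 = 1*11 + 5
11 = 2*5 + 1
5 = 5*1 + 0
gcd(70, 113) = 1, so the inverse exists.
Bézout: 1 = −13*113 + 21*70.
So 70⁻¹ ≡ 21 (mod 113).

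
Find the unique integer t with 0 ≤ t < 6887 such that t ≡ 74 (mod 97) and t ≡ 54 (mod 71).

3178

97⁻¹ mod 71: 97×41 ≡ 1 (mod 71), so 97⁻¹ ≡ 41.
t = 74 + 97×((54 − 74)×41 mod 71) = 74 + 97×32 = 3178.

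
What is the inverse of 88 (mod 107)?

107 = 1*88 + 19
88 = 4*19 + 12
19 = 1*12 + 7
12 = 1*7 + 5
7 = 1*5 + 2
5 = 2*2 + 1
2 = 2*1 + 0
gcd(88, 107) = 1, so the inverse exists.
Back-substitute for 1:
1 = 1*5 − 2*2
  = −2*7 + 3*5
  = 3*12 − 5*7
  = −5*19 + 8*12
  = 8*88 − 37*19
  = −37*107 + 45*88
So 88⁻¹ ≡ 45 (mod 107).

45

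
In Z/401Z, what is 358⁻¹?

373

401 = 1×358 + 43
358 = 8×43 + 14
43 = 3×14 + 1
14 = 14×1 + 0
gcd(358, 401) = 1, so the inverse exists.
Back-substitute for 1:
1 = 1×43 − 3×14
  = −3×358 + 25×43
  = 25×401 − 28×358
So 358⁻¹ ≡ −28 ≡ 373 (mod 401).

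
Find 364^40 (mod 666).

112

40 in binary is 101000, i.e. 40 = 32 + 8.
364^1 ≡ 364 (mod 666)
364^2 ≡ 364^2 = 132496 ≡ 628 (mod 666)
364^4 ≡ 628^2 = 394384 ≡ 112 (mod 666)
364^8 ≡ 112^2 = 12544 ≡ 556 (mod 666)
364^16 ≡ 556^2 = 309136 ≡ 112 (mod 666)
364^32 ≡ 112^2 = 12544 ≡ 556 (mod 666)
364^40 = 364^32 × 364^8 ≡ 556 × 556 (mod 666).
556 × 556 = 309136 ≡ 112 (mod 666).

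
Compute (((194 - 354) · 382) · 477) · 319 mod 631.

194 - 354 = -160 ≡ 471 (mod 631)
471 · 382 = 179922 ≡ 87 (mod 631)
87 · 477 = 41499 ≡ 484 (mod 631)
484 · 319 = 154396 ≡ 432 (mod 631)

432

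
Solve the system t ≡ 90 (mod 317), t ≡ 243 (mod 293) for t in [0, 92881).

13721

317⁻¹ mod 293: 317*232 ≡ 1 (mod 293), so 317⁻¹ ≡ 232.
t = 90 + 317*((243 − 90)*232 mod 293) = 90 + 317*43 = 13721.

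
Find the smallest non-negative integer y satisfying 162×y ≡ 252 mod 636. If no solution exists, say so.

gcd(162, 636) = 6, and 6 | 252, so solutions exist.
Divide through by 6: 27×y = 42 (mod 106).
27⁻¹ ≡ 55 (mod 106).
y ≡ 55×42 ≡ 84 (mod 106).
The smallest non-negative solution is y = 84.

84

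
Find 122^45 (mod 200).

122^1 ≡ 122 (mod 200)
122^2 ≡ 122^2 = 14884 ≡ 84 (mod 200)
122^4 ≡ 84^2 = 7056 ≡ 56 (mod 200)
122^8 ≡ 56^2 = 3136 ≡ 136 (mod 200)
122^16 ≡ 136^2 = 18496 ≡ 96 (mod 200)
122^32 ≡ 96^2 = 9216 ≡ 16 (mod 200)
122^45 = 122^32 · 122^8 · 122^4 · 122^1 ≡ 16 · 136 · 56 · 122 (mod 200).
Accumulate the product:
16 · 136 = 2176 ≡ 176
176 · 56 = 9856 ≡ 56
56 · 122 = 6832 ≡ 32

32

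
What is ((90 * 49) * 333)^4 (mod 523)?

122

90 * 49 = 4410 ≡ 226 (mod 523)
226 * 333 = 75258 ≡ 469 (mod 523)
(469)^4 ≡ 122 (mod 523)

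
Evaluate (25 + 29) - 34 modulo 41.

25 + 29 = 54 ≡ 13 (mod 41)
13 - 34 = -21 ≡ 20 (mod 41)

20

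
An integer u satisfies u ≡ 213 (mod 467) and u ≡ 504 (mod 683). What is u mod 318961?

467⁻¹ mod 683: 467*566 ≡ 1 (mod 683), so 467⁻¹ ≡ 566.
u = 213 + 467*((504 − 213)*566 mod 683) = 213 + 467*103 = 48314.

48314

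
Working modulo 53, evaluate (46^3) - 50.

31

(46)^3 ≡ 28 (mod 53)
28 - 50 = -22 ≡ 31 (mod 53)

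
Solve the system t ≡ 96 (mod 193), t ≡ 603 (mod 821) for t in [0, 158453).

193⁻¹ mod 821: 193×268 ≡ 1 (mod 821), so 193⁻¹ ≡ 268.
t = 96 + 193×((603 − 96)×268 mod 821) = 96 + 193×411 = 79419.

79419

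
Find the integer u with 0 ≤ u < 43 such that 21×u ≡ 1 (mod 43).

41

By the extended Euclidean algorithm:
43 = 2×21 + 1
21 = 21×1 + 0
gcd(21, 43) = 1, so the inverse exists.
Bézout: 1 = 1×43 − 2×21.
So 21⁻¹ ≡ −2 ≡ 41 (mod 43).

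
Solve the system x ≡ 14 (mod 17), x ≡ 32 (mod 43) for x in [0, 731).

17⁻¹ mod 43: 17·38 ≡ 1 (mod 43), so 17⁻¹ ≡ 38.
x = 14 + 17·((32 − 14)·38 mod 43) = 14 + 17·39 = 677.
Check: 677 mod 17 = 14, 677 mod 43 = 32. ✓

677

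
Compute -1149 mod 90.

-1149 = -13·90 + 21, so -1149 ≡ 21 (mod 90).

21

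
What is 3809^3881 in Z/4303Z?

1703

Compute successive squares:
3881 in binary is 111100101001, i.e. 3881 = 2048 + 1024 + 512 + 256 + 32 + 8 + 1.
3809^1 ≡ 3809 (mod 4303)
3809^2 ≡ 3809^2 = 14508481 ≡ 3068 (mod 4303)
3809^4 ≡ 3068^2 = 9412624 ≡ 1963 (mod 4303)
3809^8 ≡ 1963^2 = 3853369 ≡ 2184 (mod 4303)
3809^16 ≡ 2184^2 = 4769856 ≡ 2132 (mod 4303)
3809^32 ≡ 2132^2 = 4545424 ≡ 1456 (mod 4303)
3809^64 ≡ 1456^2 = 2119936 ≡ 2860 (mod 4303)
3809^128 ≡ 2860^2 = 8179600 ≡ 3900 (mod 4303)
3809^256 ≡ 3900^2 = 15210000 ≡ 3198 (mod 4303)
3809^512 ≡ 3198^2 = 10227204 ≡ 3276 (mod 4303)
3809^1024 ≡ 3276^2 = 10732176 ≡ 494 (mod 4303)
3809^2048 ≡ 494^2 = 244036 ≡ 3068 (mod 4303)
3809^3881 = 3809^2048 × 3809^1024 × 3809^512 × 3809^256 × 3809^32 × 3809^8 × 3809^1 ≡ 3068 × 494 × 3276 × 3198 × 1456 × 2184 × 3809 (mod 4303).
Accumulate the product:
3068 × 494 = 1515592 ≡ 936
936 × 3276 = 3066336 ≡ 2600
2600 × 3198 = 8314800 ≡ 1404
1404 × 1456 = 2044224 ≡ 299
299 × 2184 = 653016 ≡ 3263
3263 × 3809 = 12428767 ≡ 1703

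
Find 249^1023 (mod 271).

1023 in binary is 1111111111, i.e. 1023 = 512 + 256 + 128 + 64 + 32 + 16 + 8 + 4 + 2 + 1.
249^1 ≡ 249 (mod 271)
249^2 ≡ 249^2 = 62001 ≡ 213 (mod 271)
249^4 ≡ 213^2 = 45369 ≡ 112 (mod 271)
249^8 ≡ 112^2 = 12544 ≡ 78 (mod 271)
249^16 ≡ 78^2 = 6084 ≡ 122 (mod 271)
249^32 ≡ 122^2 = 14884 ≡ 250 (mod 271)
249^64 ≡ 250^2 = 62500 ≡ 170 (mod 271)
249^128 ≡ 170^2 = 28900 ≡ 174 (mod 271)
249^256 ≡ 174^2 = 30276 ≡ 195 (mod 271)
249^512 ≡ 195^2 = 38025 ≡ 85 (mod 271)
249^1023 = 249^512 × 249^256 × 249^128 × 249^64 × 249^32 × 249^16 × 249^8 × 249^4 × 249^2 × 249^1 ≡ 85 × 195 × 174 × 170 × 250 × 122 × 78 × 112 × 213 × 249 (mod 271).
Accumulate the product:
85 × 195 = 16575 ≡ 44
44 × 174 = 7656 ≡ 68
68 × 170 = 11560 ≡ 178
178 × 250 = 44500 ≡ 56
56 × 122 = 6832 ≡ 57
57 × 78 = 4446 ≡ 110
110 × 112 = 12320 ≡ 125
125 × 213 = 26625 ≡ 67
67 × 249 = 16683 ≡ 152

152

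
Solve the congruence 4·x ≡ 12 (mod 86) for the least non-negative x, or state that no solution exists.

gcd(4, 86) = 2, and 2 | 12, so solutions exist.
Divide through by 2: 2·x mod 43 = 6.
2⁻¹ ≡ 22 (mod 43).
x ≡ 22·6 ≡ 3 (mod 43).
The smallest non-negative solution is x = 3.

3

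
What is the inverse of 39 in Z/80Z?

Run the extended Euclidean algorithm:
80 = 2·39 + 2
39 = 19·2 + 1
2 = 2·1 + 0
gcd(39, 80) = 1, so the inverse exists.
Bézout: 1 = −19·80 + 39·39.
So 39⁻¹ ≡ 39 (mod 80).

39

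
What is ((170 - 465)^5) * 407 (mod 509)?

366

170 - 465 = -295 ≡ 214 (mod 509)
(214)^5 ≡ 206 (mod 509)
206 * 407 = 83842 ≡ 366 (mod 509)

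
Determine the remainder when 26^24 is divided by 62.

32

24 in binary is 11000, i.e. 24 = 16 + 8.
26^1 ≡ 26 (mod 62)
26^2 ≡ 26^2 = 676 ≡ 56 (mod 62)
26^4 ≡ 56^2 = 3136 ≡ 36 (mod 62)
26^8 ≡ 36^2 = 1296 ≡ 56 (mod 62)
26^16 ≡ 56^2 = 3136 ≡ 36 (mod 62)
26^24 = 26^16 · 26^8 ≡ 36 · 56 (mod 62).
36 · 56 = 2016 ≡ 32 (mod 62).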